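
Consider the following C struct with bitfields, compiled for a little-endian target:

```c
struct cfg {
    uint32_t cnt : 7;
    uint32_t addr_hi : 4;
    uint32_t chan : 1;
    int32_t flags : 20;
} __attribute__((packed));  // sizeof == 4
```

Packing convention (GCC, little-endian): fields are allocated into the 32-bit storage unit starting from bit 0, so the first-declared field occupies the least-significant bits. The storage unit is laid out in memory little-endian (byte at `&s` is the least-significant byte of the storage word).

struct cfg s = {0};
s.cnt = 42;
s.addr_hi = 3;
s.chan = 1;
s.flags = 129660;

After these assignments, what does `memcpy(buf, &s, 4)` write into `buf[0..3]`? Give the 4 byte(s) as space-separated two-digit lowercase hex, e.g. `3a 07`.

aa c9 a7 1f

[0+:7] cnt=42 & 0x7f = 0x2a; word=0x0000002a
[7+:4] addr_hi=3 & 0xf = 0x3; word=0x000001aa
[11+:1] chan=1 & 0x1 = 0x1; word=0x000009aa
[12+:20] flags=129660 & 0xfffff = 0x1fa7c; word=0x1fa7c9aa
word = 0x1fa7c9aa → little-endian bytes:
  [0]=0xaa  [1]=0xc9  [2]=0xa7  [3]=0x1f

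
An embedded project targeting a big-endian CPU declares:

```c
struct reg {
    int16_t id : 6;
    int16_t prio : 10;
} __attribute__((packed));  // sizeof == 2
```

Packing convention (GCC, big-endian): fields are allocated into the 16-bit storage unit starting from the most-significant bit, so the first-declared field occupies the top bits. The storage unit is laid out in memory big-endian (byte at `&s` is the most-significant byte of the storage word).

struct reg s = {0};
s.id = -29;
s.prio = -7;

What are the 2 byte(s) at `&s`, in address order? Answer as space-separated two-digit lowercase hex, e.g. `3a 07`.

8f f9

id (6b) val=-29 bits=0x23 at bit 10: 0x8c00
prio (10b) val=-7 bits=0x3f9 at bit 0: 0x8ff9
word = 0x8ff9 → big-endian bytes:
  [0]=0x8f  [1]=0xf9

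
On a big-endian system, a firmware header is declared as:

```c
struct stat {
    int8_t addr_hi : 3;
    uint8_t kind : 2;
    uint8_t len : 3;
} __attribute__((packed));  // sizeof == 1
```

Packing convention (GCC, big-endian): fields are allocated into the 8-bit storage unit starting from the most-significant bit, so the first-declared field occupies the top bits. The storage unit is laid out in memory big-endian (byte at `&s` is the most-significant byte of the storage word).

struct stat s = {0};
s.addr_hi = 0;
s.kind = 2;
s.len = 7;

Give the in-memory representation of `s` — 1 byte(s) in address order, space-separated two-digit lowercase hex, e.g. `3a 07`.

17

addr_hi (3b) val=0 bits=0x0 at bit 5: 0x00
kind (2b) val=2 bits=0x2 at bit 3: 0x10
len (3b) val=7 bits=0x7 at bit 0: 0x17
word = 0x17 → big-endian bytes:
  [0]=0x17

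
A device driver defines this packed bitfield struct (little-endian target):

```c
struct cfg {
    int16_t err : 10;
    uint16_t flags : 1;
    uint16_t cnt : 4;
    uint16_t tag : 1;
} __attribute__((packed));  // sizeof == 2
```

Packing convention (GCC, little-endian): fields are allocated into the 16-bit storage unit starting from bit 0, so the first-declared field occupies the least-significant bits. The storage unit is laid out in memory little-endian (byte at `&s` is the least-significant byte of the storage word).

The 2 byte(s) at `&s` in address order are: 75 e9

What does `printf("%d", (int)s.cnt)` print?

[0]=0x75 [1]=0xe9 (little-endian) → word 0xe975
err:10 @ bit 0 → (0xe975>>0)&0x3ff = 0x175
flags:1 @ bit 10 → (0xe975>>10)&0x1 = 0x0
cnt:4 @ bit 11 → (0xe975>>11)&0xf = 0xd  ←
tag:1 @ bit 15 → (0xe975>>15)&0x1 = 0x1

13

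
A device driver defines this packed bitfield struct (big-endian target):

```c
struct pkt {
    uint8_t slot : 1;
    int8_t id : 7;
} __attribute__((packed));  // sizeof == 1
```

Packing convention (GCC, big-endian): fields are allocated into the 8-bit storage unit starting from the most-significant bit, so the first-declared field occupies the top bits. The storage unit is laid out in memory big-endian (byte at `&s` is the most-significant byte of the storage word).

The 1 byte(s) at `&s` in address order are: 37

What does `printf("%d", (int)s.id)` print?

55

[0]=0x37 (big-endian) → word 0x37
slot [7+:1] = (word>>7) & 0x1 = 0
id [0+:7] = (word>>0) & 0x7f = 55  ←
id signed 7b, MSB=0: value = 55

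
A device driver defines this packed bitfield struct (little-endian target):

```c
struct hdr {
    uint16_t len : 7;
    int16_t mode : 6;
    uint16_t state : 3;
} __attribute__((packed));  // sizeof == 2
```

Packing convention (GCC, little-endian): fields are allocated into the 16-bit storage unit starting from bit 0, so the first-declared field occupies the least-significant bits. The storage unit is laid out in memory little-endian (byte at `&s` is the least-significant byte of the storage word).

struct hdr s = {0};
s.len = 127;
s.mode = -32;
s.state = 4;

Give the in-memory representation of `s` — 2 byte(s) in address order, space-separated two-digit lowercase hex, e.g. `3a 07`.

len:7 = 127 → 0x7f << 0 → word 0x007f
mode:6 = -32 → 0x20 << 7 → word 0x107f
state:3 = 4 → 0x4 << 13 → word 0x907f
word = 0x907f → little-endian bytes:
  [0]=0x7f  [1]=0x90

7f 90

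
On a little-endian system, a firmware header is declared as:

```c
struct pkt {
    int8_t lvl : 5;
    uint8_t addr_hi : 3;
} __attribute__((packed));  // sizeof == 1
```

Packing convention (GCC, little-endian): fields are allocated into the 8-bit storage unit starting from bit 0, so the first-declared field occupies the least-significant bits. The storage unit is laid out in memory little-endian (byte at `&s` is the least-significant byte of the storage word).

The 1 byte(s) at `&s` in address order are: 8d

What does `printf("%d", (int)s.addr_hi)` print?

4

[0]=0x8d (little-endian) → word 0x8d
lvl [0+:5] = (word>>0) & 0x1f = 13
addr_hi [5+:3] = (word>>5) & 0x7 = 4  ←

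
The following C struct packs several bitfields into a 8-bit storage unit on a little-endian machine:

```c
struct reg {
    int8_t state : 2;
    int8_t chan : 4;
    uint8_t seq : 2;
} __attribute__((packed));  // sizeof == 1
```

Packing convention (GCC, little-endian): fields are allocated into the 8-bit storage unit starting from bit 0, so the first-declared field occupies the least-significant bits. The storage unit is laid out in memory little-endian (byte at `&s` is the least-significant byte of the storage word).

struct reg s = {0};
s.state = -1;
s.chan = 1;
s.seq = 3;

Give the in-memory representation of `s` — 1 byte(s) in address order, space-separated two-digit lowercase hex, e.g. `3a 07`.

state (2b) val=-1 bits=0x3 at bit 0: 0x03
chan (4b) val=1 bits=0x1 at bit 2: 0x07
seq (2b) val=3 bits=0x3 at bit 6: 0xc7
word = 0xc7 → little-endian bytes:
  [0]=0xc7

c7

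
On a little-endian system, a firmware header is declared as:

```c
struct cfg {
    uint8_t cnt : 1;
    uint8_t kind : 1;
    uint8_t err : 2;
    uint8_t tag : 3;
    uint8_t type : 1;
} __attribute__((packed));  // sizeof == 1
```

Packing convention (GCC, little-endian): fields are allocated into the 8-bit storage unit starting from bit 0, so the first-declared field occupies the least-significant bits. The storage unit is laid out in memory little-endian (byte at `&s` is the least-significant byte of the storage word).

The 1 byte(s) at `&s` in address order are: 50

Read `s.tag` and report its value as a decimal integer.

[0]=0x50 (little-endian) → word 0x50
cnt:1 @ bit 0 → (0x50>>0)&0x1 = 0x0
kind:1 @ bit 1 → (0x50>>1)&0x1 = 0x0
err:2 @ bit 2 → (0x50>>2)&0x3 = 0x0
tag:3 @ bit 4 → (0x50>>4)&0x7 = 0x5  ←
type:1 @ bit 7 → (0x50>>7)&0x1 = 0x0

5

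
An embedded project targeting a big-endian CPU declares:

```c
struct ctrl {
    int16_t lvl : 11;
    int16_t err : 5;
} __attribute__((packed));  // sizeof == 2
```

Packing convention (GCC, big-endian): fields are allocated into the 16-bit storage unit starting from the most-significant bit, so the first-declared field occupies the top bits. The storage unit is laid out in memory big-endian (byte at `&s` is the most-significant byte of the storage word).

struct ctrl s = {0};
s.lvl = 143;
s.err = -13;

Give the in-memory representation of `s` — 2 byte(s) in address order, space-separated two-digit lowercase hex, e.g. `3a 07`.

11 f3

[5+:11] lvl=143 & 0x7ff = 0x8f; word=0x11e0
[0+:5] err=-13 & 0x1f = 0x13; word=0x11f3
word = 0x11f3 → big-endian bytes:
  [0]=0x11  [1]=0xf3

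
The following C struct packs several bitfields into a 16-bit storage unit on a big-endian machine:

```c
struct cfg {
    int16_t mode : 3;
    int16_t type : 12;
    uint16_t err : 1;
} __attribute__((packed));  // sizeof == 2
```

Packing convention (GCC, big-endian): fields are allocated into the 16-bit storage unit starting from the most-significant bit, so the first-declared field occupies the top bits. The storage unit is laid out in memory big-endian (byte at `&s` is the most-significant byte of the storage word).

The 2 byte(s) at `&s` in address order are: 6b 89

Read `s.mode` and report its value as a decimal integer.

3

[0]=0x6b [1]=0x89 (big-endian) → word 0x6b89
mode:3 @ bit 13 → (0x6b89>>13)&0x7 = 0x3  ←
type:12 @ bit 1 → (0x6b89>>1)&0xfff = 0x5c4
err:1 @ bit 0 → (0x6b89>>0)&0x1 = 0x1
mode signed 3b, MSB=0: value = 3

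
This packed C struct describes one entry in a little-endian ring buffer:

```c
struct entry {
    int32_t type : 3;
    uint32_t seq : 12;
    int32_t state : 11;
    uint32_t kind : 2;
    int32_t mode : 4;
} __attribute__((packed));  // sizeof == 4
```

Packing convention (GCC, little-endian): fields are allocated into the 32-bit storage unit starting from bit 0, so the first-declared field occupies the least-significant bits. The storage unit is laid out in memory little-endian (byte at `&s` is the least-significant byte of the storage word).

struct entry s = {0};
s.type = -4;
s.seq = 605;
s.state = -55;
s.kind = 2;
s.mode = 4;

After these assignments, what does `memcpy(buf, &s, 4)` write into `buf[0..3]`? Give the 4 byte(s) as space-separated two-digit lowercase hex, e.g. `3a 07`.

[0+:3] type=-4 & 0x7 = 0x4; word=0x00000004
[3+:12] seq=605 & 0xfff = 0x25d; word=0x000012ec
[15+:11] state=-55 & 0x7ff = 0x7c9; word=0x03e492ec
[26+:2] kind=2 & 0x3 = 0x2; word=0x0be492ec
[28+:4] mode=4 & 0xf = 0x4; word=0x4be492ec
word = 0x4be492ec → little-endian bytes:
  [0]=0xec  [1]=0x92  [2]=0xe4  [3]=0x4b

ec 92 e4 4b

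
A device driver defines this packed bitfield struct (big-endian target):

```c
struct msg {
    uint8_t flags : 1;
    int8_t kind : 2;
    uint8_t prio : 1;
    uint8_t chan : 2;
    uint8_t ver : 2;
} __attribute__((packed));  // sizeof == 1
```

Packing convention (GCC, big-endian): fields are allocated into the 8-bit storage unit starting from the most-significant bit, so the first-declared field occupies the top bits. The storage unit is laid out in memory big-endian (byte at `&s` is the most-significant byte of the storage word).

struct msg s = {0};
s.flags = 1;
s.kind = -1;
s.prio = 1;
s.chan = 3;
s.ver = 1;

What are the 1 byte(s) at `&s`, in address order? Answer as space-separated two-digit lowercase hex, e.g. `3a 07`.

flags (1b) val=1 bits=0x1 at bit 7: 0x80
kind (2b) val=-1 bits=0x3 at bit 5: 0xe0
prio (1b) val=1 bits=0x1 at bit 4: 0xf0
chan (2b) val=3 bits=0x3 at bit 2: 0xfc
ver (2b) val=1 bits=0x1 at bit 0: 0xfd
word = 0xfd → big-endian bytes:
  [0]=0xfd

fd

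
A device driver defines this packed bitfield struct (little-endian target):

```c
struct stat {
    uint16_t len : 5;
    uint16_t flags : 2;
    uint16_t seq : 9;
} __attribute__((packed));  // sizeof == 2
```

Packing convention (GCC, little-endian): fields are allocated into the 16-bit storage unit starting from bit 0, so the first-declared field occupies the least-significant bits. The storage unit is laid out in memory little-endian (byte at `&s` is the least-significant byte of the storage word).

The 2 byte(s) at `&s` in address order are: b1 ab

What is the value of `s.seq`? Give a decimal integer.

343

[0]=0xb1 [1]=0xab (little-endian) → word 0xabb1
len:5 @ bit 0 → (0xabb1>>0)&0x1f = 0x11
flags:2 @ bit 5 → (0xabb1>>5)&0x3 = 0x1
seq:9 @ bit 7 → (0xabb1>>7)&0x1ff = 0x157  ←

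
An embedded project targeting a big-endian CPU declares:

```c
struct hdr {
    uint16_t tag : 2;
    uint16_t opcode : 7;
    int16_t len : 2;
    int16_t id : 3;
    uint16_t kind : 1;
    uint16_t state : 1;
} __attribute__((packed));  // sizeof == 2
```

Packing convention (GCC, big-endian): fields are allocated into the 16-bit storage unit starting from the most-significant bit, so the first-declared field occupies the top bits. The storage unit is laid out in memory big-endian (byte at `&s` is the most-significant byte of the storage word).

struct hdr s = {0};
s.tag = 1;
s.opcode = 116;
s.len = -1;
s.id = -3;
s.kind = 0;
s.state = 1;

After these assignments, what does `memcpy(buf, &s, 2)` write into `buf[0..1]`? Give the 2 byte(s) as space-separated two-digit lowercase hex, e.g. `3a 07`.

7a 75

tag:2 = 1 → 0x1 << 14 → word 0x4000
opcode:7 = 116 → 0x74 << 7 → word 0x7a00
len:2 = -1 → 0x3 << 5 → word 0x7a60
id:3 = -3 → 0x5 << 2 → word 0x7a74
kind:1 = 0 → 0x0 << 1 → word 0x7a74
state:1 = 1 → 0x1 << 0 → word 0x7a75
word = 0x7a75 → big-endian bytes:
  [0]=0x7a  [1]=0x75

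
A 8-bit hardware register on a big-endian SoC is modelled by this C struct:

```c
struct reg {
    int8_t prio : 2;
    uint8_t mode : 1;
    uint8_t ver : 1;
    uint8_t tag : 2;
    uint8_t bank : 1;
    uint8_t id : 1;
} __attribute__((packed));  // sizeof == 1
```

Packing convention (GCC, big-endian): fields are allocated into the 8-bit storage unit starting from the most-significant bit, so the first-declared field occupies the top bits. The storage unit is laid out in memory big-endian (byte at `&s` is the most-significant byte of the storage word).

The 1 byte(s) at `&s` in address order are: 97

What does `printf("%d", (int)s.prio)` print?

[0]=0x97 (big-endian) → word 0x97
prio [6+:2] = (word>>6) & 0x3 = 2  ←
mode [5+:1] = (word>>5) & 0x1 = 0
ver [4+:1] = (word>>4) & 0x1 = 1
tag [2+:2] = (word>>2) & 0x3 = 1
bank [1+:1] = (word>>1) & 0x1 = 1
id [0+:1] = (word>>0) & 0x1 = 1
prio signed 2b, MSB=1: 2 - 4 = -2

-2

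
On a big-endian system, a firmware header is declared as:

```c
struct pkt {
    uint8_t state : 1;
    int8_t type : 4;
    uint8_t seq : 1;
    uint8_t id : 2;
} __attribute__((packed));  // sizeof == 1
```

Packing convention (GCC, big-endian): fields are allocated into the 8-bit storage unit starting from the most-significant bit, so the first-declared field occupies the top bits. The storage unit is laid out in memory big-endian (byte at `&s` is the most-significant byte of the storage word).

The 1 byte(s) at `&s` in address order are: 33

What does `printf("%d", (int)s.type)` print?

[0]=0x33 (big-endian) → word 0x33
state:1 @ bit 7 → (0x33>>7)&0x1 = 0x0
type:4 @ bit 3 → (0x33>>3)&0xf = 0x6  ←
seq:1 @ bit 2 → (0x33>>2)&0x1 = 0x0
id:2 @ bit 0 → (0x33>>0)&0x3 = 0x3
type signed 4b, MSB=0: value = 6

6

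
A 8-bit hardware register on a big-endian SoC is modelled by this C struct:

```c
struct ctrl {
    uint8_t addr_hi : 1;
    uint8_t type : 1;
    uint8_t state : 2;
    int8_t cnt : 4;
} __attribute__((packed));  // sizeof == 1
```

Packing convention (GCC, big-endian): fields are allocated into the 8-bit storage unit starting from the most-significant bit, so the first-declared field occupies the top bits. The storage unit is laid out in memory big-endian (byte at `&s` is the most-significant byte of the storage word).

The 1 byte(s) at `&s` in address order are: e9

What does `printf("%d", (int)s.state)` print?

2

[0]=0xe9 (big-endian) → word 0xe9
addr_hi [7+:1] = (word>>7) & 0x1 = 1
type [6+:1] = (word>>6) & 0x1 = 1
state [4+:2] = (word>>4) & 0x3 = 2  ←
cnt [0+:4] = (word>>0) & 0xf = 9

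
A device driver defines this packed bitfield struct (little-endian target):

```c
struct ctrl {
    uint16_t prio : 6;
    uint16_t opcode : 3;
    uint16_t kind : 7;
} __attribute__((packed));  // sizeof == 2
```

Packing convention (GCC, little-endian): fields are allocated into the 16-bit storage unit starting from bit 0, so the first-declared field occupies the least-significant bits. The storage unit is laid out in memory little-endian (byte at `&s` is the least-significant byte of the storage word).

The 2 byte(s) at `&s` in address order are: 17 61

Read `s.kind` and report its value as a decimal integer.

48

[0]=0x17 [1]=0x61 (little-endian) → word 0x6117
prio:6 @ bit 0 → (0x6117>>0)&0x3f = 0x17
opcode:3 @ bit 6 → (0x6117>>6)&0x7 = 0x4
kind:7 @ bit 9 → (0x6117>>9)&0x7f = 0x30  ←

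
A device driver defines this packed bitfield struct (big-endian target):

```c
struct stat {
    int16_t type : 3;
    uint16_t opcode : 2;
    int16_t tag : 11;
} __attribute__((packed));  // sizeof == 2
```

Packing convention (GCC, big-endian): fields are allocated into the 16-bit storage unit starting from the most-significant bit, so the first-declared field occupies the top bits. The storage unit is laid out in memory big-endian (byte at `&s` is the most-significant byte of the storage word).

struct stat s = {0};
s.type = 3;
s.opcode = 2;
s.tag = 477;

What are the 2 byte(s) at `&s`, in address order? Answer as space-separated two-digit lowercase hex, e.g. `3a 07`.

71 dd

type (3b) val=3 bits=0x3 at bit 13: 0x6000
opcode (2b) val=2 bits=0x2 at bit 11: 0x7000
tag (11b) val=477 bits=0x1dd at bit 0: 0x71dd
word = 0x71dd → big-endian bytes:
  [0]=0x71  [1]=0xdd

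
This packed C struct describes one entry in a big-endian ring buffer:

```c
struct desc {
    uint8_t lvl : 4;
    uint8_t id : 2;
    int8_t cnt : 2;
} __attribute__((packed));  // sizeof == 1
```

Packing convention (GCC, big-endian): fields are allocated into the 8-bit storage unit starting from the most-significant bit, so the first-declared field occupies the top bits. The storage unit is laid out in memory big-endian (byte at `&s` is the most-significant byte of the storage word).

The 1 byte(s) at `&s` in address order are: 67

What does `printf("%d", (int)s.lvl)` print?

6

[0]=0x67 (big-endian) → word 0x67
lvl:4 @ bit 4 → (0x67>>4)&0xf = 0x6  ←
id:2 @ bit 2 → (0x67>>2)&0x3 = 0x1
cnt:2 @ bit 0 → (0x67>>0)&0x3 = 0x3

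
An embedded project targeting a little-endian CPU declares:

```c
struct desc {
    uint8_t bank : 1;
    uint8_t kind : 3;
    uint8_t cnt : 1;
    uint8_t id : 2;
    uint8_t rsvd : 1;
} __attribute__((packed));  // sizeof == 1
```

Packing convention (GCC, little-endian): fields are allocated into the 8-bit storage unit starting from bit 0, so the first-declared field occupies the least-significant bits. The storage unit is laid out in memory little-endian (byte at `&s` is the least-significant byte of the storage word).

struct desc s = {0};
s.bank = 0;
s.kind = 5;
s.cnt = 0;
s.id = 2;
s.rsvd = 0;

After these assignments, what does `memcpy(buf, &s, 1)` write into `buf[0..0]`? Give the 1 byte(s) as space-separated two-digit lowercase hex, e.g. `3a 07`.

[0+:1] bank=0 & 0x1 = 0x0; word=0x00
[1+:3] kind=5 & 0x7 = 0x5; word=0x0a
[4+:1] cnt=0 & 0x1 = 0x0; word=0x0a
[5+:2] id=2 & 0x3 = 0x2; word=0x4a
[7+:1] rsvd=0 & 0x1 = 0x0; word=0x4a
word = 0x4a → little-endian bytes:
  [0]=0x4a

4a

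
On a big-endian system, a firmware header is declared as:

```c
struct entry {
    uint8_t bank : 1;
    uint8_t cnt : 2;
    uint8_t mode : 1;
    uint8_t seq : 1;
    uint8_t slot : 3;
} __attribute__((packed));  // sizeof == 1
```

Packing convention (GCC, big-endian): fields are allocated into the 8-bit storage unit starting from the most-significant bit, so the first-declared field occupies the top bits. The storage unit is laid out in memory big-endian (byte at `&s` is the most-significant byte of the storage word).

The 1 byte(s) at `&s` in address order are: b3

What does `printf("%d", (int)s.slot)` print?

3

[0]=0xb3 (big-endian) → word 0xb3
bank:1 @ bit 7 → (0xb3>>7)&0x1 = 0x1
cnt:2 @ bit 5 → (0xb3>>5)&0x3 = 0x1
mode:1 @ bit 4 → (0xb3>>4)&0x1 = 0x1
seq:1 @ bit 3 → (0xb3>>3)&0x1 = 0x0
slot:3 @ bit 0 → (0xb3>>0)&0x7 = 0x3  ←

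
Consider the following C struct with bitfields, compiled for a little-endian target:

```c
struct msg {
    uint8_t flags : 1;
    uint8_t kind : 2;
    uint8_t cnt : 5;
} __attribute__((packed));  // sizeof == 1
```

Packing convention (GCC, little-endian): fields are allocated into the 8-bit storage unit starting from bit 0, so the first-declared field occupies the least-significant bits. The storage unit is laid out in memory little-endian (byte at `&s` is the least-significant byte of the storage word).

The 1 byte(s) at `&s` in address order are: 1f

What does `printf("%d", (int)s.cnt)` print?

3

[0]=0x1f (little-endian) → word 0x1f
flags:1 @ bit 0 → (0x1f>>0)&0x1 = 0x1
kind:2 @ bit 1 → (0x1f>>1)&0x3 = 0x3
cnt:5 @ bit 3 → (0x1f>>3)&0x1f = 0x3  ←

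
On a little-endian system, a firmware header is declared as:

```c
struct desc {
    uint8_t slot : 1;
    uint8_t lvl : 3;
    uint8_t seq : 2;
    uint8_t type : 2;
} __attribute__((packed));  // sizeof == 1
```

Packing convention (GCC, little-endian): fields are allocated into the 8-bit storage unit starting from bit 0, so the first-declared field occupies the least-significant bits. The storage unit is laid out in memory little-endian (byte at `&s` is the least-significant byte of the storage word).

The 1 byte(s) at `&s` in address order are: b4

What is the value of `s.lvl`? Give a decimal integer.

2

[0]=0xb4 (little-endian) → word 0xb4
slot:1 @ bit 0 → (0xb4>>0)&0x1 = 0x0
lvl:3 @ bit 1 → (0xb4>>1)&0x7 = 0x2  ←
seq:2 @ bit 4 → (0xb4>>4)&0x3 = 0x3
type:2 @ bit 6 → (0xb4>>6)&0x3 = 0x2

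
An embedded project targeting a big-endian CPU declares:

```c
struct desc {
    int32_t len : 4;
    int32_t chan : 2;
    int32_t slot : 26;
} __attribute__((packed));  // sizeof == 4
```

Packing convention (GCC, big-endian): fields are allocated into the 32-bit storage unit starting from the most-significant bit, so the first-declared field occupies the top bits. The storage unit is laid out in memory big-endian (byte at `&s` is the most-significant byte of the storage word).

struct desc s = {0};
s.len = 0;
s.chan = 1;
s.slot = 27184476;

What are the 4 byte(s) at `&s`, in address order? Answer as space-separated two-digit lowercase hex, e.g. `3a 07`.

[28+:4] len=0 & 0xf = 0x0; word=0x00000000
[26+:2] chan=1 & 0x3 = 0x1; word=0x04000000
[0+:26] slot=27184476 & 0x3ffffff = 0x19ecd5c; word=0x059ecd5c
word = 0x059ecd5c → big-endian bytes:
  [0]=0x05  [1]=0x9e  [2]=0xcd  [3]=0x5c

05 9e cd 5c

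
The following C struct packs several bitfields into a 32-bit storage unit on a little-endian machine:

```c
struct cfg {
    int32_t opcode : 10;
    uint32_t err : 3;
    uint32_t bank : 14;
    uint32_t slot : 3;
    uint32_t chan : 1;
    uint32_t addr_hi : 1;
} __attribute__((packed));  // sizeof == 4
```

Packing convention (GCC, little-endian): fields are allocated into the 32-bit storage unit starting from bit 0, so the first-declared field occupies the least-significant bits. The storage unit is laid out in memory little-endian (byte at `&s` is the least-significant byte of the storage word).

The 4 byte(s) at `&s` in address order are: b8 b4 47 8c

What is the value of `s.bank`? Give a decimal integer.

[0]=0xb8 [1]=0xb4 [2]=0x47 [3]=0x8c (little-endian) → word 0x8c47b4b8
opcode [0+:10] = (word>>0) & 0x3ff = 184
err [10+:3] = (word>>10) & 0x7 = 5
bank [13+:14] = (word>>13) & 0x3fff = 8765  ←
slot [27+:3] = (word>>27) & 0x7 = 1
chan [30+:1] = (word>>30) & 0x1 = 0
addr_hi [31+:1] = (word>>31) & 0x1 = 1

8765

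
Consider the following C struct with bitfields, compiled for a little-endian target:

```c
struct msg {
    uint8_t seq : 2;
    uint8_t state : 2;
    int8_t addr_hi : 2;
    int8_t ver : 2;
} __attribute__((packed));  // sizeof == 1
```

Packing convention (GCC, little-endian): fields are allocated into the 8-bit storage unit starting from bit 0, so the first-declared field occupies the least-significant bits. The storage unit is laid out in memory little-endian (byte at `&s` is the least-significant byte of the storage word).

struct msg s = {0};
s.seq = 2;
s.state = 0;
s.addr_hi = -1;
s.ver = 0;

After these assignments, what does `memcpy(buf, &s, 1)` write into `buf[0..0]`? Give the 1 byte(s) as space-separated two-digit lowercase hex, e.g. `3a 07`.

32

[0+:2] seq=2 & 0x3 = 0x2; word=0x02
[2+:2] state=0 & 0x3 = 0x0; word=0x02
[4+:2] addr_hi=-1 & 0x3 = 0x3; word=0x32
[6+:2] ver=0 & 0x3 = 0x0; word=0x32
word = 0x32 → little-endian bytes:
  [0]=0x32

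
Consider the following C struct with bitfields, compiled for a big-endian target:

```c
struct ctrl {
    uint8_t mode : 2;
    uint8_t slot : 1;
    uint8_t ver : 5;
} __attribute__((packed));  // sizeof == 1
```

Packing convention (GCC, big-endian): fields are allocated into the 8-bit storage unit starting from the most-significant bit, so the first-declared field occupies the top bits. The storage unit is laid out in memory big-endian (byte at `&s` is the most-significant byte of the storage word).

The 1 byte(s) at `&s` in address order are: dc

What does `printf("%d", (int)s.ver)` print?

[0]=0xdc (big-endian) → word 0xdc
mode:2 @ bit 6 → (0xdc>>6)&0x3 = 0x3
slot:1 @ bit 5 → (0xdc>>5)&0x1 = 0x0
ver:5 @ bit 0 → (0xdc>>0)&0x1f = 0x1c  ←

28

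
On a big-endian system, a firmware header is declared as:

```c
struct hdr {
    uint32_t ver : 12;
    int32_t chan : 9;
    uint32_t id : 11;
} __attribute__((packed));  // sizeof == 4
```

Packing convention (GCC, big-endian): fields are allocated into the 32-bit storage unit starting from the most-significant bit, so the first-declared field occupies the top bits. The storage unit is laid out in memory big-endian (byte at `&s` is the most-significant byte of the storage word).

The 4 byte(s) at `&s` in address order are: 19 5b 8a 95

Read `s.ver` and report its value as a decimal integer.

[0]=0x19 [1]=0x5b [2]=0x8a [3]=0x95 (big-endian) → word 0x195b8a95
ver:12 @ bit 20 → (0x195b8a95>>20)&0xfff = 0x195  ←
chan:9 @ bit 11 → (0x195b8a95>>11)&0x1ff = 0x171
id:11 @ bit 0 → (0x195b8a95>>0)&0x7ff = 0x295

405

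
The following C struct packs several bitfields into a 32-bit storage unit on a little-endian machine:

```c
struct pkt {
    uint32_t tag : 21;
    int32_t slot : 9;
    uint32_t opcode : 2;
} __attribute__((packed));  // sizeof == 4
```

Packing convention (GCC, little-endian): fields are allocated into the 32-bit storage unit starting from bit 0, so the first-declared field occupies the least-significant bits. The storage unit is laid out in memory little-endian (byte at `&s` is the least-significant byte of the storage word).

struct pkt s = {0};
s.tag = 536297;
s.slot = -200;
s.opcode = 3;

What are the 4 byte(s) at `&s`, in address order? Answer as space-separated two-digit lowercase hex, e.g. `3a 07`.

e9 2e 08 e7

tag:21 = 536297 → 0x82ee9 << 0 → word 0x00082ee9
slot:9 = -200 → 0x138 << 21 → word 0x27082ee9
opcode:2 = 3 → 0x3 << 30 → word 0xe7082ee9
word = 0xe7082ee9 → little-endian bytes:
  [0]=0xe9  [1]=0x2e  [2]=0x08  [3]=0xe7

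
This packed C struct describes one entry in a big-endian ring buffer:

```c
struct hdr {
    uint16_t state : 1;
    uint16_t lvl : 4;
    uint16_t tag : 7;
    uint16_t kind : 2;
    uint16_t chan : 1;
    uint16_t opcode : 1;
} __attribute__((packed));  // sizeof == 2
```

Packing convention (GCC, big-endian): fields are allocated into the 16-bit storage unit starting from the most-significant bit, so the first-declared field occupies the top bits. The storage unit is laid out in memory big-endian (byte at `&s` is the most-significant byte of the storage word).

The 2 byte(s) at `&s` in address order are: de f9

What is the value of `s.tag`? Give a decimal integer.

111

[0]=0xde [1]=0xf9 (big-endian) → word 0xdef9
state [15+:1] = (word>>15) & 0x1 = 1
lvl [11+:4] = (word>>11) & 0xf = 11
tag [4+:7] = (word>>4) & 0x7f = 111  ←
kind [2+:2] = (word>>2) & 0x3 = 2
chan [1+:1] = (word>>1) & 0x1 = 0
opcode [0+:1] = (word>>0) & 0x1 = 1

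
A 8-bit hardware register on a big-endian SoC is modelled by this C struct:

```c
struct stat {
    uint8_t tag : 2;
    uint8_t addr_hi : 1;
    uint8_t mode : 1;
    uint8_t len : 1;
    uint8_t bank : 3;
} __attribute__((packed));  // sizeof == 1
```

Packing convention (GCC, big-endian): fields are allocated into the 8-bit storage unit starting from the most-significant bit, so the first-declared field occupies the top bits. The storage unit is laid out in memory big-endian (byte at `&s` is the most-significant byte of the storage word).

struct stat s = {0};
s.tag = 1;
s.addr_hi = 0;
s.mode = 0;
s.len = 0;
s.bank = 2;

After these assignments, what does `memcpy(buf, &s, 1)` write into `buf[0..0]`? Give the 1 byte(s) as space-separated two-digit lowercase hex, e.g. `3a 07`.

42

[6+:2] tag=1 & 0x3 = 0x1; word=0x40
[5+:1] addr_hi=0 & 0x1 = 0x0; word=0x40
[4+:1] mode=0 & 0x1 = 0x0; word=0x40
[3+:1] len=0 & 0x1 = 0x0; word=0x40
[0+:3] bank=2 & 0x7 = 0x2; word=0x42
word = 0x42 → big-endian bytes:
  [0]=0x42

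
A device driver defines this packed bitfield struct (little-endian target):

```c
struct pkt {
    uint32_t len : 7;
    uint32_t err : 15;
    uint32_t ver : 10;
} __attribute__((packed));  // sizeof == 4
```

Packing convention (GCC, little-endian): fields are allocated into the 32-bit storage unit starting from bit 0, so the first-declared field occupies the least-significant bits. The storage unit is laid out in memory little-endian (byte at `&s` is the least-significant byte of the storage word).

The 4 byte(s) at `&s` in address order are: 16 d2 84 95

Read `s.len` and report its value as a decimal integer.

22

[0]=0x16 [1]=0xd2 [2]=0x84 [3]=0x95 (little-endian) → word 0x9584d216
len:7 @ bit 0 → (0x9584d216>>0)&0x7f = 0x16  ←
err:15 @ bit 7 → (0x9584d216>>7)&0x7fff = 0x9a4
ver:10 @ bit 22 → (0x9584d216>>22)&0x3ff = 0x256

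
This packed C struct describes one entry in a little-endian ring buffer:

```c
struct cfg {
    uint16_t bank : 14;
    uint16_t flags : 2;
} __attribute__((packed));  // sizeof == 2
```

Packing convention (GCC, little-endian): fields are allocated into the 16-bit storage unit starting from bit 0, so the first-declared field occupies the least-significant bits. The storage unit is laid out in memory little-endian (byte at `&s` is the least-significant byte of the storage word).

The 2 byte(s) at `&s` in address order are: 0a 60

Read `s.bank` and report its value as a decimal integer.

8202

[0]=0x0a [1]=0x60 (little-endian) → word 0x600a
bank:14 @ bit 0 → (0x600a>>0)&0x3fff = 0x200a  ←
flags:2 @ bit 14 → (0x600a>>14)&0x3 = 0x1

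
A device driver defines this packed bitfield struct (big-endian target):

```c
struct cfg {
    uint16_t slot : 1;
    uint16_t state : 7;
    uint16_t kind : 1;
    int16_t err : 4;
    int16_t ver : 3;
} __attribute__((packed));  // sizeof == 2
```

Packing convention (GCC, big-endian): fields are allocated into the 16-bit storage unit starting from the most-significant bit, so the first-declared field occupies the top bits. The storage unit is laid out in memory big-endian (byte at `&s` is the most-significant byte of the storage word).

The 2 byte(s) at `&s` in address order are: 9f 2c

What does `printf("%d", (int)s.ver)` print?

[0]=0x9f [1]=0x2c (big-endian) → word 0x9f2c
slot [15+:1] = (word>>15) & 0x1 = 1
state [8+:7] = (word>>8) & 0x7f = 31
kind [7+:1] = (word>>7) & 0x1 = 0
err [3+:4] = (word>>3) & 0xf = 5
ver [0+:3] = (word>>0) & 0x7 = 4  ←
ver signed 3b, MSB=1: 4 - 8 = -4

-4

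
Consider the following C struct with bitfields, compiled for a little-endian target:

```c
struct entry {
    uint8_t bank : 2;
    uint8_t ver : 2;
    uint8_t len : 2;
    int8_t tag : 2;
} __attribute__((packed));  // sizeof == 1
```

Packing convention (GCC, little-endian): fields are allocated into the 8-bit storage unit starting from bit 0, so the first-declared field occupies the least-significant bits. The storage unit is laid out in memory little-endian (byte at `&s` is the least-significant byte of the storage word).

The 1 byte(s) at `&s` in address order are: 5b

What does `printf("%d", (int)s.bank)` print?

[0]=0x5b (little-endian) → word 0x5b
bank:2 @ bit 0 → (0x5b>>0)&0x3 = 0x3  ←
ver:2 @ bit 2 → (0x5b>>2)&0x3 = 0x2
len:2 @ bit 4 → (0x5b>>4)&0x3 = 0x1
tag:2 @ bit 6 → (0x5b>>6)&0x3 = 0x1

3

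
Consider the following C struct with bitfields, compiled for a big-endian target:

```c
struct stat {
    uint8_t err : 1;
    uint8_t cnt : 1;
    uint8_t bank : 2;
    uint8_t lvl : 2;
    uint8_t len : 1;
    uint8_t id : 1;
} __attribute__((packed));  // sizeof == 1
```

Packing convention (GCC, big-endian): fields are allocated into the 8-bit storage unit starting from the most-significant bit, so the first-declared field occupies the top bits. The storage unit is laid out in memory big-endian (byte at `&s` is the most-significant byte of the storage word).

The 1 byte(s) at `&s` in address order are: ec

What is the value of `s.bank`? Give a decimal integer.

[0]=0xec (big-endian) → word 0xec
err:1 @ bit 7 → (0xec>>7)&0x1 = 0x1
cnt:1 @ bit 6 → (0xec>>6)&0x1 = 0x1
bank:2 @ bit 4 → (0xec>>4)&0x3 = 0x2  ←
lvl:2 @ bit 2 → (0xec>>2)&0x3 = 0x3
len:1 @ bit 1 → (0xec>>1)&0x1 = 0x0
id:1 @ bit 0 → (0xec>>0)&0x1 = 0x0

2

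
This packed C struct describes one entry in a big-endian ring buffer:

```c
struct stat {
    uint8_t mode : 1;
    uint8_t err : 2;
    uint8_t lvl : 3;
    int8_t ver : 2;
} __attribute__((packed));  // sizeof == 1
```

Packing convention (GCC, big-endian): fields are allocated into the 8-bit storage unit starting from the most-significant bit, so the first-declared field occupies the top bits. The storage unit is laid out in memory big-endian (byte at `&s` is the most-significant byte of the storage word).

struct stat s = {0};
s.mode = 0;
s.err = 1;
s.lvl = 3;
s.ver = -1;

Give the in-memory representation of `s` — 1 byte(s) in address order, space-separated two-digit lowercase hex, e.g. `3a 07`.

2f

mode (1b) val=0 bits=0x0 at bit 7: 0x00
err (2b) val=1 bits=0x1 at bit 5: 0x20
lvl (3b) val=3 bits=0x3 at bit 2: 0x2c
ver (2b) val=-1 bits=0x3 at bit 0: 0x2f
word = 0x2f → big-endian bytes:
  [0]=0x2f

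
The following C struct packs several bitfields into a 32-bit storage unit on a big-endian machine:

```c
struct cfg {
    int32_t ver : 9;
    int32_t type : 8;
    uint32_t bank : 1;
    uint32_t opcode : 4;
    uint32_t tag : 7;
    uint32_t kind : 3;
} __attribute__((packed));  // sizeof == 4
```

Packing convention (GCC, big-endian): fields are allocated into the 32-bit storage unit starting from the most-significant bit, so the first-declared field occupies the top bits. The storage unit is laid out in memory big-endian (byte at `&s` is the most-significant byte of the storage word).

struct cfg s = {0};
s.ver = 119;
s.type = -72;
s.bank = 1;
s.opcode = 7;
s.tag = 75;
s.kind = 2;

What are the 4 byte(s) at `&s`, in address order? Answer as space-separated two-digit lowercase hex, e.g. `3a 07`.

3b dc 5e 5a

ver:9 = 119 → 0x77 << 23 → word 0x3b800000
type:8 = -72 → 0xb8 << 15 → word 0x3bdc0000
bank:1 = 1 → 0x1 << 14 → word 0x3bdc4000
opcode:4 = 7 → 0x7 << 10 → word 0x3bdc5c00
tag:7 = 75 → 0x4b << 3 → word 0x3bdc5e58
kind:3 = 2 → 0x2 << 0 → word 0x3bdc5e5a
word = 0x3bdc5e5a → big-endian bytes:
  [0]=0x3b  [1]=0xdc  [2]=0x5e  [3]=0x5a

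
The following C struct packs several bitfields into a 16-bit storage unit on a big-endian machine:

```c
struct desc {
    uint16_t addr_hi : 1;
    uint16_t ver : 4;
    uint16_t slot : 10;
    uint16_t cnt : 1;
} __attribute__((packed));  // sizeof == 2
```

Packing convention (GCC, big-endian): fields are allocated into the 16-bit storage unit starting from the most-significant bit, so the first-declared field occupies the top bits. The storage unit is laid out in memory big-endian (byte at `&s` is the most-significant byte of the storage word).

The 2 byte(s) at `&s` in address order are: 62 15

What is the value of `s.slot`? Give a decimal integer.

266

[0]=0x62 [1]=0x15 (big-endian) → word 0x6215
addr_hi [15+:1] = (word>>15) & 0x1 = 0
ver [11+:4] = (word>>11) & 0xf = 12
slot [1+:10] = (word>>1) & 0x3ff = 266  ←
cnt [0+:1] = (word>>0) & 0x1 = 1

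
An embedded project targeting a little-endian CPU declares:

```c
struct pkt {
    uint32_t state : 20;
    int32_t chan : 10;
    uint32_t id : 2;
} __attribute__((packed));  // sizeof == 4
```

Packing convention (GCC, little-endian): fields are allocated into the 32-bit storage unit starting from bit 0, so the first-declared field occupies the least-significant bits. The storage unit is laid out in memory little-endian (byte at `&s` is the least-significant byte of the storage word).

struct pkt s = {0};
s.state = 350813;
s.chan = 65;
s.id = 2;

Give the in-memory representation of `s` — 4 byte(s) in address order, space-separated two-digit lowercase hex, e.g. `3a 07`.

5d 5a 15 84

state:20 = 350813 → 0x55a5d << 0 → word 0x00055a5d
chan:10 = 65 → 0x41 << 20 → word 0x04155a5d
id:2 = 2 → 0x2 << 30 → word 0x84155a5d
word = 0x84155a5d → little-endian bytes:
  [0]=0x5d  [1]=0x5a  [2]=0x15  [3]=0x84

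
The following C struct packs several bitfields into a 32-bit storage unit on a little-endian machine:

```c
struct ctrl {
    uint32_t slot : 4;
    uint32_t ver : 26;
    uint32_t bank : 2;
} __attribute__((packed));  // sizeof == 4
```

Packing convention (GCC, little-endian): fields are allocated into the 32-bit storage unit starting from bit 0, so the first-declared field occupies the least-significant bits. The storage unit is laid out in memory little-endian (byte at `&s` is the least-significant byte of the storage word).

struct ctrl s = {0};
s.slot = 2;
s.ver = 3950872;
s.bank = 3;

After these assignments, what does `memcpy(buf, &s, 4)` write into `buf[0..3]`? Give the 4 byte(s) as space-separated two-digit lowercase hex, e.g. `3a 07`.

slot:4 = 2 → 0x2 << 0 → word 0x00000002
ver:26 = 3950872 → 0x3c4918 << 4 → word 0x03c49182
bank:2 = 3 → 0x3 << 30 → word 0xc3c49182
word = 0xc3c49182 → little-endian bytes:
  [0]=0x82  [1]=0x91  [2]=0xc4  [3]=0xc3

82 91 c4 c3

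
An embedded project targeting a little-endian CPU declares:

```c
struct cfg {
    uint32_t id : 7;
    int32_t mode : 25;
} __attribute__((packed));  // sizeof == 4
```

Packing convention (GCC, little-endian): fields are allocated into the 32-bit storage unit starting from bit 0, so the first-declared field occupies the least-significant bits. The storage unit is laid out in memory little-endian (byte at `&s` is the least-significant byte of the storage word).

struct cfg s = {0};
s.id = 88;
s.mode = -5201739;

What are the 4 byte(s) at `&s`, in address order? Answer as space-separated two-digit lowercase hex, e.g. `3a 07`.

[0+:7] id=88 & 0x7f = 0x58; word=0x00000058
[7+:25] mode=-5201739 & 0x1ffffff = 0x1b0a0b5; word=0xd8505ad8
word = 0xd8505ad8 → little-endian bytes:
  [0]=0xd8  [1]=0x5a  [2]=0x50  [3]=0xd8

d8 5a 50 d8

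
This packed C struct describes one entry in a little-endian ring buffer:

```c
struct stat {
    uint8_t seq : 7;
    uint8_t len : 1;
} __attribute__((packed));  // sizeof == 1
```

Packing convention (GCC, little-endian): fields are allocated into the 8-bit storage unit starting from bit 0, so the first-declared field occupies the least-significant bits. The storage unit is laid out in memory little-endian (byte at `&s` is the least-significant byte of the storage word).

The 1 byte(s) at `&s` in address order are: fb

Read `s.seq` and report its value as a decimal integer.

[0]=0xfb (little-endian) → word 0xfb
seq:7 @ bit 0 → (0xfb>>0)&0x7f = 0x7b  ←
len:1 @ bit 7 → (0xfb>>7)&0x1 = 0x1

123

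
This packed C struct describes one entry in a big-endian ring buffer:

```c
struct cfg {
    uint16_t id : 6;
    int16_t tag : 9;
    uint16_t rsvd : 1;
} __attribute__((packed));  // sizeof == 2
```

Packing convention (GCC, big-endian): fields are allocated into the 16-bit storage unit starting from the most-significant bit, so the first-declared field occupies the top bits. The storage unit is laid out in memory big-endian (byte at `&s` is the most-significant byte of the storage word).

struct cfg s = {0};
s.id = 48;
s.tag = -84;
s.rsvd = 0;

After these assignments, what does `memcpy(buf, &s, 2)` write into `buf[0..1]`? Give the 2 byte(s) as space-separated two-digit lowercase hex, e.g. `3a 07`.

c3 58

id:6 = 48 → 0x30 << 10 → word 0xc000
tag:9 = -84 → 0x1ac << 1 → word 0xc358
rsvd:1 = 0 → 0x0 << 0 → word 0xc358
word = 0xc358 → big-endian bytes:
  [0]=0xc3  [1]=0x58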